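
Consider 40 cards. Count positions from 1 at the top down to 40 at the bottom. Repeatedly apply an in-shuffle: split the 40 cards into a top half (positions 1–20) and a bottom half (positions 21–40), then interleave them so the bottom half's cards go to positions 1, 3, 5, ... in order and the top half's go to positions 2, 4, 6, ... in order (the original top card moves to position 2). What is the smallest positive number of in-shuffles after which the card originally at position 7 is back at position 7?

Follow position 7 under repeated in-shuffles:
7 → 14 → 28 → 15 → 30 → 19 → 38 → 35 → 29 → 17 → 34 → 27 → 13 → 26 → 11 → 22 → 3 → 6 → 12 → 24 → 7
It first returns after 20 in-shuffles.

20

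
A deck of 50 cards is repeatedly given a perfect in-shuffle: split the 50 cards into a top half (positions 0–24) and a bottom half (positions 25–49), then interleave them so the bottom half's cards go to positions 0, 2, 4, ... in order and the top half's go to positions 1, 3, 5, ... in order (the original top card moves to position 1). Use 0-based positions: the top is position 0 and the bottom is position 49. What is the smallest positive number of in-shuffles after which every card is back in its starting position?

The in-shuffle permutes the 50 positions with cycle lengths [2, 8, 8, 8, 8, 8, 8].
Every card is home exactly when every cycle has completed a whole number of laps, i.e. after lcm(2, 8) = 8 in-shuffles.

8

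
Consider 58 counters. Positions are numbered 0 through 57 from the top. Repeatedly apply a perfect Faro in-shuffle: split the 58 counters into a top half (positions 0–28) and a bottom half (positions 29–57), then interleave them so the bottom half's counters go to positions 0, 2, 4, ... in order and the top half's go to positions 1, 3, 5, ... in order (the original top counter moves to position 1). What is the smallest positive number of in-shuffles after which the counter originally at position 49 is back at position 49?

58

Follow position 49 under repeated in-shuffles:
49 → 40 → 22 → 45 → 32 → 6 → 13 → 27 → ... → 49 (length 58)
It first returns after 58 in-shuffles.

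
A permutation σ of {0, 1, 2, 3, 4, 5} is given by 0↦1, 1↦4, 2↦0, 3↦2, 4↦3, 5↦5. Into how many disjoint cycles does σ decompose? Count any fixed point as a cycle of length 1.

2

Cycle decomposition: (0 1 4 3 2) (5).
2 cycles.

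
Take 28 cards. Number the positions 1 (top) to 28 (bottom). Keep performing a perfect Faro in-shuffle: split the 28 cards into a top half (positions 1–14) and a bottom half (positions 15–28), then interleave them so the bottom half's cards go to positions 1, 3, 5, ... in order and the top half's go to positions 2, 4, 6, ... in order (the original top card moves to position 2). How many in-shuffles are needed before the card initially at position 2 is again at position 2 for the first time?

28

Follow position 2 under repeated in-shuffles:
2 → 4 → 8 → 16 → 3 → 6 → 12 → 24 → ... → 2 (length 28)
It first returns after 28 in-shuffles.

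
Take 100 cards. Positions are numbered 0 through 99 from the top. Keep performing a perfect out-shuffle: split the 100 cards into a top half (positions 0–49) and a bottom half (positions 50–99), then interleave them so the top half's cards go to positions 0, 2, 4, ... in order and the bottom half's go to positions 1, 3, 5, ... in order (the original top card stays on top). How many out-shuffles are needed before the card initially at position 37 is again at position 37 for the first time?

Follow position 37 under repeated out-shuffles:
37 → 74 → 49 → 98 → 97 → 95 → 91 → 83 → ... → 37 (length 30)
It first returns after 30 out-shuffles.

30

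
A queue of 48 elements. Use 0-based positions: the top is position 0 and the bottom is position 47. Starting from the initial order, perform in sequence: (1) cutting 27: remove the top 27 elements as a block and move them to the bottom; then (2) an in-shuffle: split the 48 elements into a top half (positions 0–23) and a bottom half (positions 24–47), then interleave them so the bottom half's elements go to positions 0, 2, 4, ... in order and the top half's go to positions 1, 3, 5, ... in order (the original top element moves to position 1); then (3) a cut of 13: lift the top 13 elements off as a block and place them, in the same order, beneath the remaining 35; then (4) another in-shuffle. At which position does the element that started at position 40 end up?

Track the element from position 40 forward through each operation:
  after op 1 (cut 27): 40 → 13
  after op 2 (in-shuffle): 13 → 27
  after op 3 (cut 13): 27 → 14
  after op 4 (in-shuffle): 14 → 29

29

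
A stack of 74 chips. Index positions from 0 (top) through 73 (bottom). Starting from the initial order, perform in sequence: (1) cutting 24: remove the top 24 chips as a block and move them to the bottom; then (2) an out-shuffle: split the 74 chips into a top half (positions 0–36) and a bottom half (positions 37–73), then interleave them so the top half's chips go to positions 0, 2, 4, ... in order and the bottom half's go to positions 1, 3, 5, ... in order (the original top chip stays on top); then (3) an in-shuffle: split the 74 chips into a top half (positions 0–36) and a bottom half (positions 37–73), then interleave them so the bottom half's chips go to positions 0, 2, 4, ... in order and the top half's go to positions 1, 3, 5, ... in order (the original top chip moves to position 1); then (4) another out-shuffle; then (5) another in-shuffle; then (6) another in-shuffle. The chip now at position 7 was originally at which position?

33

Undo the operations in reverse order, starting from position 7:
  undo op 6 (in-shuffle, from top half): 7 ← 3
  undo op 5 (in-shuffle, from top half): 3 ← 1
  undo op 4 (out-shuffle, from bottom half): 1 ← 37
  undo op 3 (in-shuffle, from top half): 37 ← 18
  undo op 2 (out-shuffle, from top half): 18 ← 9
  undo op 1 (cut 24): 9 ← 33
So the chip at position 7 came from original position 33.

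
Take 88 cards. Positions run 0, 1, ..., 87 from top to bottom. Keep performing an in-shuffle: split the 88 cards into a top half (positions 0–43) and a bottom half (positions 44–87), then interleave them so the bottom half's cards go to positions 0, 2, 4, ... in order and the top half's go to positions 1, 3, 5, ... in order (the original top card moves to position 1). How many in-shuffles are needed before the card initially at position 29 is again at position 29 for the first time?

Follow position 29 under repeated in-shuffles:
29 → 59 → 30 → 61 → 34 → 69 → 50 → 12 → 25 → 51 → 14 → 29
It first returns after 11 in-shuffles.

11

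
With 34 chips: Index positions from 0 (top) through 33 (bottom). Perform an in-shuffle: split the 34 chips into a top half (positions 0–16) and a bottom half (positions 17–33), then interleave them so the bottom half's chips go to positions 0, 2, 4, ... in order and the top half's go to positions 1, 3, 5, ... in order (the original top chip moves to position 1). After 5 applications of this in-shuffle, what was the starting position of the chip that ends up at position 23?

Work backwards from position 23, undoing one in-shuffle at a time:
23 ← 11 ← 5 ← 2 ← 18 ← 26
So the chip now at position 23 started at position 26.

26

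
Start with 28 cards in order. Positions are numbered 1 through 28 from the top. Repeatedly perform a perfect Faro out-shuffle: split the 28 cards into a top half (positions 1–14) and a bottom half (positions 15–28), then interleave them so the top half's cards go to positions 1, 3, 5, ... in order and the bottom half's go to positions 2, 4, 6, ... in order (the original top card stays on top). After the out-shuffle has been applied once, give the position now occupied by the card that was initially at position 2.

3

Track the card's position through each out-shuffle:
2 → 3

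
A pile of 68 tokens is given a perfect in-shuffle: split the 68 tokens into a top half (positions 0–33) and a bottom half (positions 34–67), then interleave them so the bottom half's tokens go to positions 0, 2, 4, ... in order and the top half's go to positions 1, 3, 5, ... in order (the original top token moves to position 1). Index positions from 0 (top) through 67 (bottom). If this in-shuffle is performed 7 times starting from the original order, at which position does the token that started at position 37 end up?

33

Track the token's position through each in-shuffle:
37 → 6 → 13 → 27 → 55 → 42 → 16 → 33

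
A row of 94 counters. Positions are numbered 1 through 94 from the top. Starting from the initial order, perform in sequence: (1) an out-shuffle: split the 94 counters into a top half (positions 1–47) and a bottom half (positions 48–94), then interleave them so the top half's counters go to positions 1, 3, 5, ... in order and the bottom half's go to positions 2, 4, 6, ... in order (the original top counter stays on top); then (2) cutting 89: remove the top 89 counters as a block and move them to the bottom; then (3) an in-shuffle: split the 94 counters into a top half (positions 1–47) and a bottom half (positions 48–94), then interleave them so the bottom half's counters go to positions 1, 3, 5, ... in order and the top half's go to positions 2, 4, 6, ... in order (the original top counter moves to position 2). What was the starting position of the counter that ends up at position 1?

22

Undo the operations in reverse order, starting from position 1:
  undo op 3 (in-shuffle, from bottom half): 1 ← 48
  undo op 2 (cut 89): 48 ← 43
  undo op 1 (out-shuffle, from top half): 43 ← 22
So the counter at position 1 came from original position 22.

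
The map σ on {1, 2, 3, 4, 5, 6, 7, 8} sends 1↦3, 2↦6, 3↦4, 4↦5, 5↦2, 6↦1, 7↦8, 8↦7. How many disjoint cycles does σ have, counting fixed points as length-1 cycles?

Cycle decomposition: (1 3 4 5 2 6) (7 8).
2 cycles.

2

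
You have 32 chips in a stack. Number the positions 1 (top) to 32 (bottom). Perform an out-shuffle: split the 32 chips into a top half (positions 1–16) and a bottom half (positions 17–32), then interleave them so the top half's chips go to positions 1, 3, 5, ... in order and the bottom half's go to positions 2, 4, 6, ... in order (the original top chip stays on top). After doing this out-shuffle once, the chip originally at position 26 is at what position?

20

Track the chip's position through each out-shuffle:
26 → 20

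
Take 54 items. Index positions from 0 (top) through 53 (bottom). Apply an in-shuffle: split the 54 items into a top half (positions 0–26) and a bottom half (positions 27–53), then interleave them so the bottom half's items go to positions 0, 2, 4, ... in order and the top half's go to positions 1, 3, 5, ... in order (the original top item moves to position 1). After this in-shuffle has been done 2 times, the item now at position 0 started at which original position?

Work backwards from position 0, undoing one in-shuffle at a time:
0 ← 27 ← 13
So the item now at position 0 started at position 13.

13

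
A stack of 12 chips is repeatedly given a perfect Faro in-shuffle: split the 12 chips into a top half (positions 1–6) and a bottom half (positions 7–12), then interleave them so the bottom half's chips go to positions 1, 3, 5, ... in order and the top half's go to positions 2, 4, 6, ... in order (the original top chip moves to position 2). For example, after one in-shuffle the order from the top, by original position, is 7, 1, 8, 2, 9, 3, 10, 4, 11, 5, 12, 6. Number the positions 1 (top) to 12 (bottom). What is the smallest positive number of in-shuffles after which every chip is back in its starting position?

12

The in-shuffle permutes the 12 positions with cycle lengths [12].
Every chip is home exactly when every cycle has completed a whole number of laps, i.e. after lcm(12) = 12 in-shuffles.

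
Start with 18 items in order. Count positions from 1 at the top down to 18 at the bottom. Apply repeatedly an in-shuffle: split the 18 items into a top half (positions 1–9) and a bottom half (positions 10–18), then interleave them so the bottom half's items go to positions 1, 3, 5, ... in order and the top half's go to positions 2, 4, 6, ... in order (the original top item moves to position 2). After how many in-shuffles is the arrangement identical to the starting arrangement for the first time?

18

The in-shuffle permutes the 18 positions with cycle lengths [18].
Every item is home exactly when every cycle has completed a whole number of laps, i.e. after lcm(18) = 18 in-shuffles.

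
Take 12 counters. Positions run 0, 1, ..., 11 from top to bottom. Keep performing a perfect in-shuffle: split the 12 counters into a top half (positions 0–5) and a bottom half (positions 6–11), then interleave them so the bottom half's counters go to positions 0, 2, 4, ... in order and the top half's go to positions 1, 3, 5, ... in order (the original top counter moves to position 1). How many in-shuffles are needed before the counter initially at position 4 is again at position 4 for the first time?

Follow position 4 under repeated in-shuffles:
4 → 9 → 6 → 0 → 1 → 3 → 7 → 2 → 5 → 11 → 10 → 8 → 4
It first returns after 12 in-shuffles.

12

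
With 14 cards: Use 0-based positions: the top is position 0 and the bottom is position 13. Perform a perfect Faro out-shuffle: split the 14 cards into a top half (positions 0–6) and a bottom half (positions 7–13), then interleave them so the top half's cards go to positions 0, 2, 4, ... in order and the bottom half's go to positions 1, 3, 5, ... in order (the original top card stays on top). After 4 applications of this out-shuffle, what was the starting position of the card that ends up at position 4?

10

Work backwards from position 4, undoing one out-shuffle at a time:
4 ← 2 ← 1 ← 7 ← 10
So the card now at position 4 started at position 10.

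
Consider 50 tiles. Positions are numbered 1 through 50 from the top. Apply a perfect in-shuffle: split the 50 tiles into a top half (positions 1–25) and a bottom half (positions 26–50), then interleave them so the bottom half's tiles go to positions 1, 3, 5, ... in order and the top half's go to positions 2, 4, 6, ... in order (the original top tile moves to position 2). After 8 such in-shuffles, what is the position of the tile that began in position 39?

Track the tile's position through each in-shuffle:
39 → 27 → 3 → 6 → 12 → 24 → 48 → 45 → 39

39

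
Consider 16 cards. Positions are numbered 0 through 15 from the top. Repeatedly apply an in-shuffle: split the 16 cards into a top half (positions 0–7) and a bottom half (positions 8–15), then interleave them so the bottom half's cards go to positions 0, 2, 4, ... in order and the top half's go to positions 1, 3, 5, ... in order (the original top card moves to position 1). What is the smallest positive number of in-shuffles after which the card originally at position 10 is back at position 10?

Follow position 10 under repeated in-shuffles:
10 → 4 → 9 → 2 → 5 → 11 → 6 → 13 → 10
It first returns after 8 in-shuffles.

8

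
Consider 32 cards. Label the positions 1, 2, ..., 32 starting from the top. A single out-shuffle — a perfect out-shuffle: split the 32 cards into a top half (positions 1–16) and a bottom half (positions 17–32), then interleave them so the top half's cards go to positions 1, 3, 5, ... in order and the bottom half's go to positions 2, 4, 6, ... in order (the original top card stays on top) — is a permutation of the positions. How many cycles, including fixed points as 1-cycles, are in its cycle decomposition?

8

Trace each unvisited position around until it returns:
(1) (2 3 5 9 17) (4 7 13 25 18) (6 11 21 10 19) (8 15 29 26 20) (12 23 14 27 22) (16 31 30 28 24) (32)
8 cycles in total.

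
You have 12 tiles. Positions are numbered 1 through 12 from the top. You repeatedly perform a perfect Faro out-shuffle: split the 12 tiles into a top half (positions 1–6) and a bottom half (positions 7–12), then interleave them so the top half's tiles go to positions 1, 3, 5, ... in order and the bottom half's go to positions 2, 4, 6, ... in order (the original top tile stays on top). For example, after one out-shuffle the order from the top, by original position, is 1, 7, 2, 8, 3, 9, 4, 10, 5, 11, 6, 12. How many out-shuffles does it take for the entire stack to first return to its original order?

The out-shuffle permutes the 12 positions with cycle lengths [1, 1, 10].
Every tile is home exactly when every cycle has completed a whole number of laps, i.e. after lcm(1, 10) = 10 out-shuffles.

10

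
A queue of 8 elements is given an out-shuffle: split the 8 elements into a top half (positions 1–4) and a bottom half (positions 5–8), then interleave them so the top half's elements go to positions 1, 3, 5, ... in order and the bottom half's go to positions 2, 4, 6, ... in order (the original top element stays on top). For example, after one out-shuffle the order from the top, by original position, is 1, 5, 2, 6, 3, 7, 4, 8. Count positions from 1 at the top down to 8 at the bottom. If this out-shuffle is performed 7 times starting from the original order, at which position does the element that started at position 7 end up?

Track the element's position through each out-shuffle:
7 → 6 → 4 → 7 → 6 → 4 → 7 → 6

6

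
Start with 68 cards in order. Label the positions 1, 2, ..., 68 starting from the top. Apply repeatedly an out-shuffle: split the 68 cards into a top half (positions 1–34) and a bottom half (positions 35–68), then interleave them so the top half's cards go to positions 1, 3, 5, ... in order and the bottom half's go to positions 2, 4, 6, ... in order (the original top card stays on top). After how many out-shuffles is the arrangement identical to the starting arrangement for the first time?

66

The out-shuffle permutes the 68 positions with cycle lengths [1, 1, 66].
Every card is home exactly when every cycle has completed a whole number of laps, i.e. after lcm(1, 66) = 66 out-shuffles.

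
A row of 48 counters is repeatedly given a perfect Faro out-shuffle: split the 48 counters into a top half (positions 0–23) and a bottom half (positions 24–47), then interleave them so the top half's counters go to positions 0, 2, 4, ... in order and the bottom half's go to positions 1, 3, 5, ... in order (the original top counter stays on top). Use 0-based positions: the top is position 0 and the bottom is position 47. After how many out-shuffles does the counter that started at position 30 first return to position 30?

23

Follow position 30 under repeated out-shuffles:
30 → 13 → 26 → 5 → 10 → 20 → 40 → 33 → ... → 30 (length 23)
It first returns after 23 out-shuffles.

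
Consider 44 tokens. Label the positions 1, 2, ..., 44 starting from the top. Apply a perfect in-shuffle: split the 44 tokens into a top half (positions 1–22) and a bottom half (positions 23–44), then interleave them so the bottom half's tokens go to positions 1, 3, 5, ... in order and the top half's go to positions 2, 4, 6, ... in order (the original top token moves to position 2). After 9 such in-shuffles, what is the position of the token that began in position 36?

27

Track the token's position through each in-shuffle:
36 → 27 → 9 → 18 → 36 → 27 → 9 → 18 → 36 → 27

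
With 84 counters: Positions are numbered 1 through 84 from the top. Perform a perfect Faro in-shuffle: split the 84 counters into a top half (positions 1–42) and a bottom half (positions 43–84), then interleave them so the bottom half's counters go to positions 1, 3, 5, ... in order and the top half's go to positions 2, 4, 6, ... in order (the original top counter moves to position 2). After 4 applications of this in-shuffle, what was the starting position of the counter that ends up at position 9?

Work backwards from position 9, undoing one in-shuffle at a time:
9 ← 47 ← 66 ← 33 ← 59
So the counter now at position 9 started at position 59.

59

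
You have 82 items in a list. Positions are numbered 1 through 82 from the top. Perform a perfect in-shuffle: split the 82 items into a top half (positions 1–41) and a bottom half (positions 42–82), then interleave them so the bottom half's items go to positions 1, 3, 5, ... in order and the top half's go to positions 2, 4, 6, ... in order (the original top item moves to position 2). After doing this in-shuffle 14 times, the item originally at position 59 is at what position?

Track position through each in-shuffle: 59 → 35 → 70 → 57 → 31 → ... (continuing for 14 shuffles total) → 38.

38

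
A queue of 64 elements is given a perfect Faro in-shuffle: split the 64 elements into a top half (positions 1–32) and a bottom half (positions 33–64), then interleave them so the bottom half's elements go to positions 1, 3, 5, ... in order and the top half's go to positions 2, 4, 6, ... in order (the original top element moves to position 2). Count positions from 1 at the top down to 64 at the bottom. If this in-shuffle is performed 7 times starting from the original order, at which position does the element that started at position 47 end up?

Track the element's position through each in-shuffle:
47 → 29 → 58 → 51 → 37 → 9 → 18 → 36

36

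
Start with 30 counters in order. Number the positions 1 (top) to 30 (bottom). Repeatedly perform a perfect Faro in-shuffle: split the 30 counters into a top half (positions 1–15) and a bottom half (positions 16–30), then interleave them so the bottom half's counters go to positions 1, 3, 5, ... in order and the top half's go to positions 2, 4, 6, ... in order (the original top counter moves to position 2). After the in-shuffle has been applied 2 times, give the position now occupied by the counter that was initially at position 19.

14

Track the counter's position through each in-shuffle:
19 → 7 → 14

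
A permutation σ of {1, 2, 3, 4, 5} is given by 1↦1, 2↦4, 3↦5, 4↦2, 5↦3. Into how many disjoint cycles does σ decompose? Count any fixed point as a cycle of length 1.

Cycle decomposition: (1) (2 4) (3 5).
3 cycles.

3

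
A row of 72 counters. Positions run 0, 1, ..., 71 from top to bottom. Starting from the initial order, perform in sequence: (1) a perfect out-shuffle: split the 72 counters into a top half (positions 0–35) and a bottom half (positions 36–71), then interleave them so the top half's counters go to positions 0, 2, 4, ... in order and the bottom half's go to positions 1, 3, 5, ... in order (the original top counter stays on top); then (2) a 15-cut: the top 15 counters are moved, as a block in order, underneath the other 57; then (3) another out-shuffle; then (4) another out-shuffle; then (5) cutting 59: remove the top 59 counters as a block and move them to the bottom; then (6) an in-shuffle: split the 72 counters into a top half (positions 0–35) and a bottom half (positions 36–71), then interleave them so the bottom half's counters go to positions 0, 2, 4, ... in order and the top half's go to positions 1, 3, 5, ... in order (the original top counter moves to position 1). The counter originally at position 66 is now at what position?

Track the counter from position 66 forward through each operation:
  after op 1 (out-shuffle): 66 → 61
  after op 2 (cut 15): 61 → 46
  after op 3 (out-shuffle): 46 → 21
  after op 4 (out-shuffle): 21 → 42
  after op 5 (cut 59): 42 → 55
  after op 6 (in-shuffle): 55 → 38

38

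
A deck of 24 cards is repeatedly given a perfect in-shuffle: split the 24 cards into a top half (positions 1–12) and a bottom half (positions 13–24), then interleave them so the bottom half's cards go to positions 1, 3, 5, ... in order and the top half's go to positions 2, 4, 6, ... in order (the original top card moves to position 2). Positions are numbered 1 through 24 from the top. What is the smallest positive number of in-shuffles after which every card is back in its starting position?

20

The in-shuffle permutes the 24 positions with cycle lengths [4, 20].
Every card is home exactly when every cycle has completed a whole number of laps, i.e. after lcm(4, 20) = 20 in-shuffles.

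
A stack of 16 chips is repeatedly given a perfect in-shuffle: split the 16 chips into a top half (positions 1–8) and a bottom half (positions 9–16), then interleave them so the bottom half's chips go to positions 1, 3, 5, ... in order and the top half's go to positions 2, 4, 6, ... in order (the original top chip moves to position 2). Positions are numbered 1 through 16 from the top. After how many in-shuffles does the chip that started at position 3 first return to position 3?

8

Follow position 3 under repeated in-shuffles:
3 → 6 → 12 → 7 → 14 → 11 → 5 → 10 → 3
It first returns after 8 in-shuffles.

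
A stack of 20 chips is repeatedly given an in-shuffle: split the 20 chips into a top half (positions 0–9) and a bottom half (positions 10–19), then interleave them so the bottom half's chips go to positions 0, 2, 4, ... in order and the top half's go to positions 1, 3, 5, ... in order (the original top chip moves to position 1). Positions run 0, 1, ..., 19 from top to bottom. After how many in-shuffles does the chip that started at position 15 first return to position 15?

Follow position 15 under repeated in-shuffles:
15 → 10 → 0 → 1 → 3 → 7 → 15
It first returns after 6 in-shuffles.

6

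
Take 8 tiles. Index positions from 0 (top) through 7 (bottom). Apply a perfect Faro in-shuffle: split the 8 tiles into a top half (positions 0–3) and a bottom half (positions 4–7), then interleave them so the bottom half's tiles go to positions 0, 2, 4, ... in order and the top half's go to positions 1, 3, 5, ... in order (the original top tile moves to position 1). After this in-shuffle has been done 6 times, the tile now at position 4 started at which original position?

4

Work backwards from position 4, undoing one in-shuffle at a time:
4 ← 6 ← 7 ← 3 ← 1 ← 0 ← 4
So the tile now at position 4 started at position 4.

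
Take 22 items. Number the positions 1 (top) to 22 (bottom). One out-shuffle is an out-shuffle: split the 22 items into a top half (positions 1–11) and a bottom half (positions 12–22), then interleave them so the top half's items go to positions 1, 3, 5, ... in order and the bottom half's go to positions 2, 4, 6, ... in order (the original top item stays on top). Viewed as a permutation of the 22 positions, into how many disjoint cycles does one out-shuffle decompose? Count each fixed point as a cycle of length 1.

7

Trace each unvisited position around until it returns:
(1) (2 3 5 9 17 12) (4 7 13) (6 11 21 20 18 14) (8 15) (10 19 16) (22)
7 cycles in total.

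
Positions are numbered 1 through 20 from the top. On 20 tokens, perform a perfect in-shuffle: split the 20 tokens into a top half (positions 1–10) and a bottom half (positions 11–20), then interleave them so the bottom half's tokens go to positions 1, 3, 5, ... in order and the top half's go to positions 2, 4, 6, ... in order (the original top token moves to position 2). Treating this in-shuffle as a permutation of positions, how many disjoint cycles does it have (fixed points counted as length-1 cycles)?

Trace each unvisited position around until it returns:
(1 2 4 8 16 11) (3 6 12) (5 10 20 19 17 13) (7 14) (9 18 15)
5 cycles in total.

5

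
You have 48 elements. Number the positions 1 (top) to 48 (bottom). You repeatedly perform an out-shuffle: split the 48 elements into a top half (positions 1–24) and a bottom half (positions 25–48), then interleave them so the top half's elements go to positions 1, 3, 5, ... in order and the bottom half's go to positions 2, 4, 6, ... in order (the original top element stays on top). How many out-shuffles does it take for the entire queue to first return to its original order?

23

The out-shuffle permutes the 48 positions with cycle lengths [1, 1, 23, 23].
Every element is home exactly when every cycle has completed a whole number of laps, i.e. after lcm(1, 23) = 23 out-shuffles.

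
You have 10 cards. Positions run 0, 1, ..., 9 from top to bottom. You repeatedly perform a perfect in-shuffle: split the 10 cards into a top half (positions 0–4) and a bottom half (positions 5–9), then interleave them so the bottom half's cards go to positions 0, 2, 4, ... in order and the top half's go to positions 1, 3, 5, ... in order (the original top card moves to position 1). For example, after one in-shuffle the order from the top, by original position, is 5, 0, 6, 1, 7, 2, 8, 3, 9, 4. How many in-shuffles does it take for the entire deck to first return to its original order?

The in-shuffle permutes the 10 positions with cycle lengths [10].
Every card is home exactly when every cycle has completed a whole number of laps, i.e. after lcm(10) = 10 in-shuffles.

10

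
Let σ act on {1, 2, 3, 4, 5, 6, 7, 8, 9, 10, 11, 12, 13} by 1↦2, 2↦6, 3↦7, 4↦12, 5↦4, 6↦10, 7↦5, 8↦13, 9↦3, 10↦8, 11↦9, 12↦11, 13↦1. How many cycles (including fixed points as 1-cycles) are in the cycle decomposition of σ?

Cycle decomposition: (1 2 6 10 8 13) (3 7 5 4 12 11 9).
2 cycles.

2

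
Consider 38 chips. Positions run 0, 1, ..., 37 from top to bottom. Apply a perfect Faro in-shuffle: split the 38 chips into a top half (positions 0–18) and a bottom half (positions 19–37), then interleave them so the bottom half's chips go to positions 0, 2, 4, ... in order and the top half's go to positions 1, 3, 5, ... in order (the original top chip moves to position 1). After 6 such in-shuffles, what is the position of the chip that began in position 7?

Track the chip's position through each in-shuffle:
7 → 15 → 31 → 24 → 10 → 21 → 4

4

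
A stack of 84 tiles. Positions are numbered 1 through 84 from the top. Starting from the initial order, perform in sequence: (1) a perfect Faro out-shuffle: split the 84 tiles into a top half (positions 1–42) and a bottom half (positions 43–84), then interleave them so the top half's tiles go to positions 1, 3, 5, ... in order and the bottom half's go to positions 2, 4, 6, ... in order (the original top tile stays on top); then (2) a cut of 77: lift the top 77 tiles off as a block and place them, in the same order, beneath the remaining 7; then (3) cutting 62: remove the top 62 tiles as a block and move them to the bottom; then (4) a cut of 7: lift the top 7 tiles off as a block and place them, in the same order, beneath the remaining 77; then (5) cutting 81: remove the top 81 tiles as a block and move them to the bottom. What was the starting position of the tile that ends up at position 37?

Undo the operations in reverse order, starting from position 37:
  undo op 5 (cut 81): 37 ← 34
  undo op 4 (cut 7): 34 ← 41
  undo op 3 (cut 62): 41 ← 19
  undo op 2 (cut 77): 19 ← 12
  undo op 1 (out-shuffle, from bottom half): 12 ← 48
So the tile at position 37 came from original position 48.

48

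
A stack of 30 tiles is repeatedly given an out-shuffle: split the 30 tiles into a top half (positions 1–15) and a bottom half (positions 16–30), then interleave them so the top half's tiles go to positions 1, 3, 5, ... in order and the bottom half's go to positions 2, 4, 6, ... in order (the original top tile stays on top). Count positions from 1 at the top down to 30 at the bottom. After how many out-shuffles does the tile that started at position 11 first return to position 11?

28

Follow position 11 under repeated out-shuffles:
11 → 21 → 12 → 23 → 16 → 2 → 3 → 5 → ... → 11 (length 28)
It first returns after 28 out-shuffles.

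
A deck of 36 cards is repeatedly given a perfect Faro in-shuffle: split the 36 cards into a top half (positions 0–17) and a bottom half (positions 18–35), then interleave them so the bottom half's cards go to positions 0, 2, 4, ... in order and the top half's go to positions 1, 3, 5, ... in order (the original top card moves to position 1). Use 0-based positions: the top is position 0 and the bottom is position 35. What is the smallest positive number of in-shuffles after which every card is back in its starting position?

The in-shuffle permutes the 36 positions with cycle lengths [36].
Every card is home exactly when every cycle has completed a whole number of laps, i.e. after lcm(36) = 36 in-shuffles.

36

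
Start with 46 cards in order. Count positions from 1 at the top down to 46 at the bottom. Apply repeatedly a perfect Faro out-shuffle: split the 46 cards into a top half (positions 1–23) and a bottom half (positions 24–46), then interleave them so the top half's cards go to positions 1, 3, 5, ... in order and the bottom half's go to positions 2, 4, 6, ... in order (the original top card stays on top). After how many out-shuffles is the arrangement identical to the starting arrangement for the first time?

The out-shuffle permutes the 46 positions with cycle lengths [1, 1, 2, 4, 4, 4, 6, 12, 12].
Every card is home exactly when every cycle has completed a whole number of laps, i.e. after lcm(1, 2, 4, 6, 12) = 12 out-shuffles.

12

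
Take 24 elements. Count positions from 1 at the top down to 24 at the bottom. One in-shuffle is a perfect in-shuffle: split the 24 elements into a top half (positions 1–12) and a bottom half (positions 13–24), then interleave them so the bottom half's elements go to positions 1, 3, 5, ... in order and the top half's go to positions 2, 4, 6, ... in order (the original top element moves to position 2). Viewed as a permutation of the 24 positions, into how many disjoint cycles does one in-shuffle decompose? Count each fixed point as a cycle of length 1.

Trace each unvisited position around until it returns:
(1 2 4 8 16 7 ... len 20) (5 10 20 15)
2 cycles in total.

2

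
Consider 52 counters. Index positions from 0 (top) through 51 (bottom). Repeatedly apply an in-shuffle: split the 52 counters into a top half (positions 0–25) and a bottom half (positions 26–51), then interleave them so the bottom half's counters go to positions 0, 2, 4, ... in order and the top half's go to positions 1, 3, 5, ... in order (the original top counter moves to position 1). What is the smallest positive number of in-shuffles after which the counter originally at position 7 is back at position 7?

52

Follow position 7 under repeated in-shuffles:
7 → 15 → 31 → 10 → 21 → 43 → 34 → 16 → ... → 7 (length 52)
It first returns after 52 in-shuffles.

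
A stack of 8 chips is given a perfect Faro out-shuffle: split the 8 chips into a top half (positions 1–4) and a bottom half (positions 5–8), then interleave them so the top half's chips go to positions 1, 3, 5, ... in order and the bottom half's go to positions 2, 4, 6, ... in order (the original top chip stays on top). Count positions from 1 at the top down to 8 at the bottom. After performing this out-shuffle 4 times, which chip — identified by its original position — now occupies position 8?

Work backwards from position 8, undoing one out-shuffle at a time:
8 ← 8 ← 8 ← 8 ← 8
So the chip now at position 8 started at position 8.

8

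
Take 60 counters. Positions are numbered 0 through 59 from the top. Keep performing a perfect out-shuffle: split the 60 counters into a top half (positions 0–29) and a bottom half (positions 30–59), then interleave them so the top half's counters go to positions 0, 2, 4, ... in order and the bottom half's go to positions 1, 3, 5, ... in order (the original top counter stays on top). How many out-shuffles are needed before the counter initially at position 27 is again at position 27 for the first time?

Follow position 27 under repeated out-shuffles:
27 → 54 → 49 → 39 → 19 → 38 → 17 → 34 → ... → 27 (length 58)
It first returns after 58 out-shuffles.

58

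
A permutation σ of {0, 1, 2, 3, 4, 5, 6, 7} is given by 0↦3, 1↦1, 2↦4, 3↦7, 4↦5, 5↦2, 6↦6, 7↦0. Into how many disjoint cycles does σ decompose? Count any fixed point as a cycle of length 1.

4

Cycle decomposition: (0 3 7) (1) (2 4 5) (6).
4 cycles.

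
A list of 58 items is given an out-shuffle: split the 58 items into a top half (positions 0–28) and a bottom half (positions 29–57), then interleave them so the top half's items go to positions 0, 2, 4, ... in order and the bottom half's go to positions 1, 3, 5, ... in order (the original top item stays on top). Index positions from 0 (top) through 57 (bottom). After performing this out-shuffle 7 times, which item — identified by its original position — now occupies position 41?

Work backwards from position 41, undoing one out-shuffle at a time:
41 ← 49 ← 53 ← 55 ← 56 ← 28 ← 14 ← 7
So the item now at position 41 started at position 7.

7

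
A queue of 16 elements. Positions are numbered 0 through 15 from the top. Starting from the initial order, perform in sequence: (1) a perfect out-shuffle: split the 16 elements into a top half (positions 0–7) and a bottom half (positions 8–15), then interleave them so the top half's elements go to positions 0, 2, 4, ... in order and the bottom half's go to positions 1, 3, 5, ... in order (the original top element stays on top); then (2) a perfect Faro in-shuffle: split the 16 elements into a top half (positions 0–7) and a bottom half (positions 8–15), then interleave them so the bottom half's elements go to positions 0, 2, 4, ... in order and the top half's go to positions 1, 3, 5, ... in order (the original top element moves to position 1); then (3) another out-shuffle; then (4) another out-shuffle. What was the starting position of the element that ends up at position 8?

Undo the operations in reverse order, starting from position 8:
  undo op 4 (out-shuffle, from top half): 8 ← 4
  undo op 3 (out-shuffle, from top half): 4 ← 2
  undo op 2 (in-shuffle, from bottom half): 2 ← 9
  undo op 1 (out-shuffle, from bottom half): 9 ← 12
So the element at position 8 came from original position 12.

12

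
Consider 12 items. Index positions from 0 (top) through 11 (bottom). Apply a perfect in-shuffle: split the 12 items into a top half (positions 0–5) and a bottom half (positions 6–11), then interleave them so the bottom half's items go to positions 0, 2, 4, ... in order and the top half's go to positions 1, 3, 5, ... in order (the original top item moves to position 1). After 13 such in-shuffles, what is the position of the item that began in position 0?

1

Track position through each in-shuffle: 0 → 1 → 3 → 7 → 2 → ... (continuing for 13 shuffles total) → 1.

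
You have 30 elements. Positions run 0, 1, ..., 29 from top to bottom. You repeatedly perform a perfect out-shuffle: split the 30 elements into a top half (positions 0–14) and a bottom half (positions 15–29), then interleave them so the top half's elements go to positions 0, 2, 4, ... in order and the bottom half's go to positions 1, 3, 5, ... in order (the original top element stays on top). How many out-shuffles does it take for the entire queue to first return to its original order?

28

The out-shuffle permutes the 30 positions with cycle lengths [1, 1, 28].
Every element is home exactly when every cycle has completed a whole number of laps, i.e. after lcm(1, 28) = 28 out-shuffles.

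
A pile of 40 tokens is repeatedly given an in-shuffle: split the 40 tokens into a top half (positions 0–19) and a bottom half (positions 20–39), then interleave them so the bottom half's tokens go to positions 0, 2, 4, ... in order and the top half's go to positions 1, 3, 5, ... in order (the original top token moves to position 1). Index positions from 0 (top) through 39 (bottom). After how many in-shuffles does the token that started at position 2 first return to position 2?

Follow position 2 under repeated in-shuffles:
2 → 5 → 11 → 23 → 6 → 13 → 27 → 14 → 29 → 18 → 37 → 34 → 28 → 16 → 33 → 26 → 12 → 25 → 10 → 21 → 2
It first returns after 20 in-shuffles.

20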